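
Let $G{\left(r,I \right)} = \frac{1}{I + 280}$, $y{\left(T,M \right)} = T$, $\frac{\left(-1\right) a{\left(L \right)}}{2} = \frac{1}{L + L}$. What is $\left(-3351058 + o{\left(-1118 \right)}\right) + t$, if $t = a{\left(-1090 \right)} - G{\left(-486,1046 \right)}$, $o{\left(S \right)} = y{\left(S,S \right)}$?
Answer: $- \frac{1211258514901}{361335} \approx -3.3522 \cdot 10^{6}$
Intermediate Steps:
$a{\left(L \right)} = - \frac{1}{L}$ ($a{\left(L \right)} = - \frac{2}{L + L} = - \frac{2}{2 L} = - 2 \frac{1}{2 L} = - \frac{1}{L}$)
$o{\left(S \right)} = S$
$G{\left(r,I \right)} = \frac{1}{280 + I}$
$t = \frac{59}{361335}$ ($t = - \frac{1}{-1090} - \frac{1}{280 + 1046} = \left(-1\right) \left(- \frac{1}{1090}\right) - \frac{1}{1326} = \frac{1}{1090} - \frac{1}{1326} = \frac{59}{361335} \approx 0.00016328$)
$\left(-3351058 + o{\left(-1118 \right)}\right) + t = \left(-3351058 - 1118\right) + \frac{59}{361335} = -3352176 + \frac{59}{361335} = - \frac{1211258514901}{361335}$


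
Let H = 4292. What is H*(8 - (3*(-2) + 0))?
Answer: 60088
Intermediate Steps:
H*(8 - (3*(-2) + 0)) = 4292*(8 - (3*(-2) + 0)) = 4292*(8 - (-6 + 0)) = 4292*(8 - 1*(-6)) = 4292*(8 + 6) = 4292*14 = 60088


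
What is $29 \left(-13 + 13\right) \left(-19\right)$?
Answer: $0$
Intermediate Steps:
$29 \left(-13 + 13\right) \left(-19\right) = 29 \cdot 0 \left(-19\right) = 0 \left(-19\right) = 0$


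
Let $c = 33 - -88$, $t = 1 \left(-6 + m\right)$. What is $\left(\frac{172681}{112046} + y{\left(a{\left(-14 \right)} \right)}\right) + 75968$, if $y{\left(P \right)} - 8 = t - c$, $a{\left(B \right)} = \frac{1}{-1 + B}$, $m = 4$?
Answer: $\frac{8499197919}{112046} \approx 75855.0$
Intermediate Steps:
$t = -2$ ($t = 1 \left(-6 + 4\right) = 1 \left(-2\right) = -2$)
$c = 121$ ($c = 33 + 88 = 121$)
$y{\left(P \right)} = -115$ ($y{\left(P \right)} = 8 - 123 = -115$)
$\left(\frac{172681}{112046} + y{\left(a{\left(-14 \right)} \right)}\right) + 75968 = \left(\frac{172681}{112046} - 115\right) + 75968 = - \frac{12712609}{112046} + 75968 = \frac{8499197919}{112046}$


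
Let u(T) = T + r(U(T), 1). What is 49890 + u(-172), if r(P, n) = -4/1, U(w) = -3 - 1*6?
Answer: 49714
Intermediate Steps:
U(w) = -9 (U(w) = -3 - 6 = -9)
r(P, n) = -4 (r(P, n) = -4*1 = -4)
u(T) = -4 + T (u(T) = T - 4 = -4 + T)
49890 + u(-172) = 49890 + (-4 - 172) = 49890 - 176 = 49714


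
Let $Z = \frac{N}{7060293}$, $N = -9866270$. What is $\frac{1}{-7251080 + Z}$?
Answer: $- \frac{7060293}{51194759232710} \approx -1.3791 \cdot 10^{-7}$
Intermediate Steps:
$Z = - \frac{9866270}{7060293} \approx -1.3974$
$\frac{1}{-7251080 + Z} = \frac{1}{-7251080 - \frac{9866270}{7060293}} = \frac{1}{- \frac{51194759232710}{7060293}} = - \frac{7060293}{51194759232710}$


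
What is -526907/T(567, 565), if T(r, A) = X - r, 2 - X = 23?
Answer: 526907/588 ≈ 896.10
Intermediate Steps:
X = -21 (X = 2 - 1*23 = 2 - 23 = -21)
T(r, A) = -21 - r
-526907/T(567, 565) = -526907/(-21 - 1*567) = -526907/(-21 - 567) = -526907/(-588) = -526907*(-1/588) = 526907/588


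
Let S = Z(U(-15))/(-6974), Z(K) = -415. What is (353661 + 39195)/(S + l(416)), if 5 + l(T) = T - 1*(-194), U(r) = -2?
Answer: 2739777744/4219685 ≈ 649.29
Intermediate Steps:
l(T) = 189 + T (l(T) = -5 + (T - 1*(-194)) = -5 + (T + 194) = -5 + (194 + T) = 189 + T)
S = 415/6974 (S = -415/(-6974) = -415*(-1/6974) = 415/6974 ≈ 0.059507)
(353661 + 39195)/(S + l(416)) = (353661 + 39195)/(415/6974 + (189 + 416)) = 392856/(415/6974 + 605) = 392856/(4219685/6974) = 392856*(6974/4219685) = 2739777744/4219685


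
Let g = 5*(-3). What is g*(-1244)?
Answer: 18660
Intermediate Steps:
g = -15
g*(-1244) = -15*(-1244) = 18660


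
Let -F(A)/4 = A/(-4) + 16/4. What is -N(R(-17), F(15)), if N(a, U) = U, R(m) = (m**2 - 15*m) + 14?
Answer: 1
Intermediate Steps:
F(A) = -16 + A (F(A) = -4*(A/(-4) + 16/4) = -4*(A*(-1/4) + 16*(1/4)) = -4*(-A/4 + 4) = -4*(4 - A/4) = -16 + A)
R(m) = 14 + m**2 - 15*m
-N(R(-17), F(15)) = -(-16 + 15) = -1*(-1) = 1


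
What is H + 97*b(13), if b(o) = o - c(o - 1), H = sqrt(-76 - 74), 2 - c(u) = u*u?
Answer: 15035 + 5*I*sqrt(6) ≈ 15035.0 + 12.247*I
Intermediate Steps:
c(u) = 2 - u**2 (c(u) = 2 - u*u = 2 - u**2)
H = 5*I*sqrt(6) (H = sqrt(-150) = 5*I*sqrt(6) ≈ 12.247*I)
b(o) = -2 + o + (-1 + o)**2 (b(o) = o - (2 - (o - 1)**2) = o - (2 - (-1 + o)**2) = o + (-2 + (-1 + o)**2) = -2 + o + (-1 + o)**2)
H + 97*b(13) = 5*I*sqrt(6) + 97*(-1 + 13**2 - 1*13) = 5*I*sqrt(6) + 97*(-1 + 169 - 13) = 5*I*sqrt(6) + 97*155 = 5*I*sqrt(6) + 15035 = 15035 + 5*I*sqrt(6)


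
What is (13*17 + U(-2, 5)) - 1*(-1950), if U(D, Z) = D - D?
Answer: 2171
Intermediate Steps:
U(D, Z) = 0
(13*17 + U(-2, 5)) - 1*(-1950) = (13*17 + 0) - 1*(-1950) = (221 + 0) + 1950 = 221 + 1950 = 2171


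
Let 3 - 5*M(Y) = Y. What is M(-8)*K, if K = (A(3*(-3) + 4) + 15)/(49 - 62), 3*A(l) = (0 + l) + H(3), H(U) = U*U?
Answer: -539/195 ≈ -2.7641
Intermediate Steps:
H(U) = U²
M(Y) = ⅗ - Y/5
A(l) = 3 + l/3 (A(l) = ((0 + l) + 3²)/3 = (l + 9)/3 = (9 + l)/3 = 3 + l/3)
K = -49/39 (K = ((3 + (3*(-3) + 4)/3) + 15)/(49 - 62) = ((3 + (-9 + 4)/3) + 15)/(-13) = ((3 + (⅓)*(-5)) + 15)*(-1/13) = ((3 - 5/3) + 15)*(-1/13) = (4/3 + 15)*(-1/13) = (49/3)*(-1/13) = -49/39 ≈ -1.2564)
M(-8)*K = (⅗ - ⅕*(-8))*(-49/39) = (⅗ + 8/5)*(-49/39) = (11/5)*(-49/39) = -539/195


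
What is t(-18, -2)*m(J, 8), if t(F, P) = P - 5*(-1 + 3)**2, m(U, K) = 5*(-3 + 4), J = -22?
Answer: -110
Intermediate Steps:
m(U, K) = 5 (m(U, K) = 5*1 = 5)
t(F, P) = -20 + P (t(F, P) = P - 5*2**2 = P - 5*4 = P - 20 = -20 + P)
t(-18, -2)*m(J, 8) = (-20 - 2)*5 = -22*5 = -110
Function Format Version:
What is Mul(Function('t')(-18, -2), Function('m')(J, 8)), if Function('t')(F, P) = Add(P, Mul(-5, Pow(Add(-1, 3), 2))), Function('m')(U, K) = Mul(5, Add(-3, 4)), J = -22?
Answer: -110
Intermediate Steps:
Function('m')(U, K) = 5 (Function('m')(U, K) = Mul(5, 1) = 5)
Function('t')(F, P) = Add(-20, P) (Function('t')(F, P) = Add(P, Mul(-5, Pow(2, 2))) = Add(P, Mul(-5, 4)) = Add(P, -20) = Add(-20, P))
Mul(Function('t')(-18, -2), Function('m')(J, 8)) = Mul(Add(-20, -2), 5) = Mul(-22, 5) = -110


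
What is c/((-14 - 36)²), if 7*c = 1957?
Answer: 1957/17500 ≈ 0.11183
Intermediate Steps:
c = 1957/7 (c = (⅐)*1957 = 1957/7 ≈ 279.57)
c/((-14 - 36)²) = 1957/(7*((-14 - 36)²)) = 1957/(7*((-50)²)) = (1957/7)/2500 = (1957/7)*(1/2500) = 1957/17500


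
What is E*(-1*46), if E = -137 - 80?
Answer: 9982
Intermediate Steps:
E = -217
E*(-1*46) = -(-217)*46 = -217*(-46) = 9982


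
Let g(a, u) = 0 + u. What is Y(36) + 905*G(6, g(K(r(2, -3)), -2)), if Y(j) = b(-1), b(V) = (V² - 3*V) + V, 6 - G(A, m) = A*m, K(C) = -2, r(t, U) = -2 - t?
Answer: 16293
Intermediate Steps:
g(a, u) = u
G(A, m) = 6 - A*m
b(V) = V² - 2*V
Y(j) = 3 (Y(j) = -(-2 - 1) = -1*(-3) = 3)
Y(36) + 905*G(6, g(K(r(2, -3)), -2)) = 3 + 905*(6 - 1*6*(-2)) = 3 + 905*(6 + 12) = 3 + 905*18 = 3 + 16290 = 16293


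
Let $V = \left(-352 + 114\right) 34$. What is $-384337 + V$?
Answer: $-392429$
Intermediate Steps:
$V = -8092$ ($V = \left(-238\right) 34 = -8092$)
$-384337 + V = -384337 - 8092 = -392429$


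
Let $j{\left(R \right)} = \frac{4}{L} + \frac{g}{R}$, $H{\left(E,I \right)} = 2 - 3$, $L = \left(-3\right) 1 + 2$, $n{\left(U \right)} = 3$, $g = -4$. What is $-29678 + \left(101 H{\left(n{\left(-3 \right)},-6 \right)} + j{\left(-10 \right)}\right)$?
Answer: $- \frac{148913}{5} \approx -29783.0$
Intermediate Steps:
$L = -1$ ($L = -3 + 2 = -1$)
$H{\left(E,I \right)} = -1$ ($H{\left(E,I \right)} = 2 - 3 = -1$)
$j{\left(R \right)} = -4 - \frac{4}{R}$ ($j{\left(R \right)} = \frac{4}{-1} - \frac{4}{R} = 4 \left(-1\right) - \frac{4}{R} = -4 - \frac{4}{R}$)
$-29678 + \left(101 H{\left(n{\left(-3 \right)},-6 \right)} + j{\left(-10 \right)}\right) = -29678 + \left(101 \left(-1\right) - \left(4 + \frac{4}{-10}\right)\right) = -29678 - \frac{523}{5} = - \frac{148913}{5}$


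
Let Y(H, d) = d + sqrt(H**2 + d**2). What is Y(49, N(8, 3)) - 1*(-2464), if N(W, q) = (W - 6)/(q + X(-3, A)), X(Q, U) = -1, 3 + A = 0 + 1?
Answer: 2465 + sqrt(2402) ≈ 2514.0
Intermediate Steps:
A = -2 (A = -3 + (0 + 1) = -3 + 1 = -2)
N(W, q) = (-6 + W)/(-1 + q) (N(W, q) = (W - 6)/(q - 1) = (-6 + W)/(-1 + q))
Y(49, N(8, 3)) - 1*(-2464) = ((-6 + 8)/(-1 + 3) + sqrt(49**2 + ((-6 + 8)/(-1 + 3))**2)) - 1*(-2464) = (2/2 + sqrt(2401 + (2/2)**2)) + 2464 = ((1/2)*2 + sqrt(2401 + ((1/2)*2)**2)) + 2464 = (1 + sqrt(2401 + 1**2)) + 2464 = (1 + sqrt(2401 + 1)) + 2464 = (1 + sqrt(2402)) + 2464 = 2465 + sqrt(2402)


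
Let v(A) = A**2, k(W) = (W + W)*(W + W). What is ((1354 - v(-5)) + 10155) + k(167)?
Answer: 123040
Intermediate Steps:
k(W) = 4*W**2 (k(W) = (2*W)*(2*W) = 4*W**2)
((1354 - v(-5)) + 10155) + k(167) = ((1354 - 1*(-5)**2) + 10155) + 4*167**2 = ((1354 - 1*25) + 10155) + 4*27889 = ((1354 - 25) + 10155) + 111556 = (1329 + 10155) + 111556 = 11484 + 111556 = 123040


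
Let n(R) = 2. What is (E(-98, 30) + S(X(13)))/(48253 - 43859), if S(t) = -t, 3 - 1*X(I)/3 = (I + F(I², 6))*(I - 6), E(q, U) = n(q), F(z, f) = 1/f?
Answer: 539/8788 ≈ 0.061334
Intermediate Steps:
E(q, U) = 2
X(I) = 9 - 3*(-6 + I)*(⅙ + I) (X(I) = 9 - 3*(I + 1/6)*(I - 6) = 9 - 3*(I + ⅙)*(-6 + I) = 9 - 3*(⅙ + I)*(-6 + I) = 9 - 3*(-6 + I)*(⅙ + I))
(E(-98, 30) + S(X(13)))/(48253 - 43859) = (2 - (12 - 3*13² + (35/2)*13))/(48253 - 43859) = (2 - (12 - 3*169 + 455/2))/4394 = (2 - (12 - 507 + 455/2))*(1/4394) = (2 - 1*(-535/2))*(1/4394) = (2 + 535/2)*(1/4394) = (539/2)*(1/4394) = 539/8788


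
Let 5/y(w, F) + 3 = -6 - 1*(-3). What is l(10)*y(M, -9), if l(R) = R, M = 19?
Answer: -25/3 ≈ -8.3333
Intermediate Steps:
y(w, F) = -⅚ (y(w, F) = 5/(-3 + (-6 - 1*(-3))) = 5/(-3 + (-6 + 3)) = 5/(-3 - 3) = 5/(-6) = 5*(-⅙) = -⅚)
l(10)*y(M, -9) = 10*(-⅚) = -25/3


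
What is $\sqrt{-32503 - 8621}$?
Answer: $2 i \sqrt{10281} \approx 202.79 i$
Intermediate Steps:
$\sqrt{-32503 - 8621} = \sqrt{-41124} = 2 i \sqrt{10281}$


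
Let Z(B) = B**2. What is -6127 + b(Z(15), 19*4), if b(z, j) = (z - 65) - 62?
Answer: -6029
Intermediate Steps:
b(z, j) = -127 + z (b(z, j) = (-65 + z) - 62 = -127 + z)
-6127 + b(Z(15), 19*4) = -6127 + (-127 + 15**2) = -6127 + (-127 + 225) = -6127 + 98 = -6029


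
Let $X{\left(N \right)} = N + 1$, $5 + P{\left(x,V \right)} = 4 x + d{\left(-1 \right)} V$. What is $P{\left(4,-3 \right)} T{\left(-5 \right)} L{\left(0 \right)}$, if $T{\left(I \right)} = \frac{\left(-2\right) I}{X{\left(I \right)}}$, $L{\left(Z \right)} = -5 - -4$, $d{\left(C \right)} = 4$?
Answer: $- \frac{5}{2} \approx -2.5$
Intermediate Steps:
$P{\left(x,V \right)} = -5 + 4 V + 4 x$ ($P{\left(x,V \right)} = -5 + \left(4 x + 4 V\right) = -5 + \left(4 V + 4 x\right) = -5 + 4 V + 4 x$)
$L{\left(Z \right)} = -1$ ($L{\left(Z \right)} = -5 + 4 = -1$)
$X{\left(N \right)} = 1 + N$
$T{\left(I \right)} = - \frac{2 I}{1 + I}$ ($T{\left(I \right)} = \frac{\left(-2\right) I}{1 + I} = - \frac{2 I}{1 + I}$)
$P{\left(4,-3 \right)} T{\left(-5 \right)} L{\left(0 \right)} = \left(-5 + 4 \left(-3\right) + 4 \cdot 4\right) \left(\left(-2\right) \left(-5\right) \frac{1}{1 - 5}\right) \left(-1\right) = \left(-5 - 12 + 16\right) \left(\left(-2\right) \left(-5\right) \frac{1}{-4}\right) \left(-1\right) = - \frac{\left(-2\right) \left(-5\right) \left(-1\right)}{4} \left(-1\right) = \left(-1\right) \left(- \frac{5}{2}\right) \left(-1\right) = \frac{5}{2} \left(-1\right) = - \frac{5}{2}$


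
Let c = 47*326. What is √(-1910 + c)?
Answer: 2*√3353 ≈ 115.81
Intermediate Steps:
c = 15322
√(-1910 + c) = √(-1910 + 15322) = √13412 = 2*√3353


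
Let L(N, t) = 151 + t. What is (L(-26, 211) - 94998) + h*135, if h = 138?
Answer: -76006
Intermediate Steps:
(L(-26, 211) - 94998) + h*135 = ((151 + 211) - 94998) + 138*135 = (362 - 94998) + 18630 = -94636 + 18630 = -76006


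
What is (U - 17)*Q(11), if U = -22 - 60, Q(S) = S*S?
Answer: -11979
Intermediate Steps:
Q(S) = S²
U = -82
(U - 17)*Q(11) = (-82 - 17)*11² = -99*121 = -11979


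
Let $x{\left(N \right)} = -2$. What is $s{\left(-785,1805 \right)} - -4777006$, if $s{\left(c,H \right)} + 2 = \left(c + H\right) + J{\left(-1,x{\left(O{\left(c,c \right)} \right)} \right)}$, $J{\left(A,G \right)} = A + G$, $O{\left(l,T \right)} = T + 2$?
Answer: $4778021$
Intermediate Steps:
$O{\left(l,T \right)} = 2 + T$
$s{\left(c,H \right)} = -5 + H + c$ ($s{\left(c,H \right)} = -2 - \left(3 - H - c\right) = -2 + \left(-3 + H + c\right) = -5 + H + c$)
$s{\left(-785,1805 \right)} - -4777006 = \left(-5 + 1805 - 785\right) - -4777006 = 1015 + 4777006 = 4778021$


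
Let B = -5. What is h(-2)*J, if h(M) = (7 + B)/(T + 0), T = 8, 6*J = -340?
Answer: -85/6 ≈ -14.167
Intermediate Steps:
J = -170/3 (J = (1/6)*(-340) = -170/3 ≈ -56.667)
h(M) = 1/4 (h(M) = (7 - 5)/(8 + 0) = 2/8 = 2*(1/8) = 1/4)
h(-2)*J = (1/4)*(-170/3) = -85/6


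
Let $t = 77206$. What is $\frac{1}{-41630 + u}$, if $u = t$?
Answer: $\frac{1}{35576} \approx 2.8109 \cdot 10^{-5}$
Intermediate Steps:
$u = 77206$
$\frac{1}{-41630 + u} = \frac{1}{-41630 + 77206} = \frac{1}{35576}$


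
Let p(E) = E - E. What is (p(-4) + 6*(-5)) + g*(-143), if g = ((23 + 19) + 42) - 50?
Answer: -4892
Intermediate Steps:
p(E) = 0
g = 34 (g = (42 + 42) - 50 = 84 - 50 = 34)
(p(-4) + 6*(-5)) + g*(-143) = (0 + 6*(-5)) + 34*(-143) = (0 - 30) - 4862 = -30 - 4862 = -4892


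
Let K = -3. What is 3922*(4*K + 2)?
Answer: -39220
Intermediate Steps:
3922*(4*K + 2) = 3922*(4*(-3) + 2) = 3922*(-12 + 2) = 3922*(-10) = -39220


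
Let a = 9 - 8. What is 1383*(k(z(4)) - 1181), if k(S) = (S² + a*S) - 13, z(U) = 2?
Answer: -1643004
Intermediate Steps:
a = 1
k(S) = -13 + S + S² (k(S) = (S² + 1*S) - 13 = (S² + S) - 13 = (S + S²) - 13 = -13 + S + S²)
1383*(k(z(4)) - 1181) = 1383*((-13 + 2 + 2²) - 1181) = 1383*((-13 + 2 + 4) - 1181) = 1383*(-7 - 1181) = 1383*(-1188) = -1643004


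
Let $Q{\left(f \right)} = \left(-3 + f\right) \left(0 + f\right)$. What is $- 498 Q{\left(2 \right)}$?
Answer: $996$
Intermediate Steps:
$Q{\left(f \right)} = f \left(-3 + f\right)$ ($Q{\left(f \right)} = \left(-3 + f\right) f = f \left(-3 + f\right)$)
$- 498 Q{\left(2 \right)} = - 498 \cdot 2 \left(-3 + 2\right) = - 498 \cdot 2 \left(-1\right) = \left(-498\right) \left(-2\right) = 996$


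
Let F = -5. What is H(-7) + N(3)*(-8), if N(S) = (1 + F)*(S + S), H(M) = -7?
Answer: 185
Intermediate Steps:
N(S) = -8*S (N(S) = (1 - 5)*(S + S) = -8*S)
H(-7) + N(3)*(-8) = -7 - 8*3*(-8) = -7 - 24*(-8) = -7 + 192 = 185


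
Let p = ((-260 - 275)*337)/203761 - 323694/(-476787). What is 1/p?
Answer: -32383531969/6668699677 ≈ -4.8560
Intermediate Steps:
p = -6668699677/32383531969 (p = -535*337*(1/203761) - 323694*(-1/476787) = -180295*1/203761 + 107898/158929 = -180295/203761 + 107898/158929 = -6668699677/32383531969 ≈ -0.20593)
1/p = 1/(-6668699677/32383531969) = -32383531969/6668699677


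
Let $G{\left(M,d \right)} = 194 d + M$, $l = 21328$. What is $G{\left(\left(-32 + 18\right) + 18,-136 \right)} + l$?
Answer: $-5052$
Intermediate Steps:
$G{\left(M,d \right)} = M + 194 d$
$G{\left(\left(-32 + 18\right) + 18,-136 \right)} + l = \left(\left(\left(-32 + 18\right) + 18\right) + 194 \left(-136\right)\right) + 21328 = \left(\left(-14 + 18\right) - 26384\right) + 21328 = \left(4 - 26384\right) + 21328 = -26380 + 21328 = -5052$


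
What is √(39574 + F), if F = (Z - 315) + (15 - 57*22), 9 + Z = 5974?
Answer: √43985 ≈ 209.73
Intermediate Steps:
Z = 5965 (Z = -9 + 5974 = 5965)
F = 4411 (F = (5965 - 315) + (15 - 57*22) = 5650 + (15 - 1254) = 5650 - 1239 = 4411)
√(39574 + F) = √(39574 + 4411) = √43985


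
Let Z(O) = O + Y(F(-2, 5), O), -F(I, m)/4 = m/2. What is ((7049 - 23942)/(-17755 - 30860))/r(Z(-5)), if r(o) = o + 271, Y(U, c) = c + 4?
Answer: 5631/4294325 ≈ 0.0013113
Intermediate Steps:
F(I, m) = -2*m (F(I, m) = -4*m/2 = -2*m)
Y(U, c) = 4 + c
Z(O) = 4 + 2*O (Z(O) = O + (4 + O) = 4 + 2*O)
r(o) = 271 + o
((7049 - 23942)/(-17755 - 30860))/r(Z(-5)) = ((7049 - 23942)/(-17755 - 30860))/(271 + (4 + 2*(-5))) = (-16893/(-48615))/(271 + (4 - 10)) = (-16893*(-1/48615))/(271 - 6) = (5631/16205)/265 = (5631/16205)*(1/265) = 5631/4294325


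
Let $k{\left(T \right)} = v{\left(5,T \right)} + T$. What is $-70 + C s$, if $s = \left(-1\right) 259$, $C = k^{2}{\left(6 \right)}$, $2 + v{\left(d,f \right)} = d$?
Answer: $-21049$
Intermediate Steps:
$v{\left(d,f \right)} = -2 + d$
$k{\left(T \right)} = 3 + T$ ($k{\left(T \right)} = \left(-2 + 5\right) + T = 3 + T$)
$C = 81$ ($C = \left(3 + 6\right)^{2} = 9^{2} = 81$)
$s = -259$
$-70 + C s = -70 + 81 \left(-259\right) = -70 - 20979 = -21049$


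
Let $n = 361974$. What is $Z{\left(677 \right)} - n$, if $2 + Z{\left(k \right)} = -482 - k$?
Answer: $-363135$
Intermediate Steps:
$Z{\left(k \right)} = -484 - k$ ($Z{\left(k \right)} = -2 - \left(482 + k\right) = -484 - k$)
$Z{\left(677 \right)} - n = \left(-484 - 677\right) - 361974 = -1161 - 361974 = -363135$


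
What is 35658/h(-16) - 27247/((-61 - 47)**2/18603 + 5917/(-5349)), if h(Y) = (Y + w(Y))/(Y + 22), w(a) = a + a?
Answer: 370184207163/7064180 ≈ 52403.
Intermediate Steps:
w(a) = 2*a
h(Y) = 3*Y/(22 + Y) (h(Y) = (Y + 2*Y)/(Y + 22) = (3*Y)/(22 + Y) = 3*Y/(22 + Y))
35658/h(-16) - 27247/((-61 - 47)**2/18603 + 5917/(-5349)) = 35658/((3*(-16)/(22 - 16))) - 27247/((-61 - 47)**2/18603 + 5917/(-5349)) = 35658/((3*(-16)/6)) - 27247/((-108)**2*(1/18603) + 5917*(-1/5349)) = 35658/((3*(-16)*(1/6))) - 27247/(11664*(1/18603) - 5917/5349) = 35658/(-8) - 27247/(432/689 - 5917/5349) = 35658*(-1/8) - 27247/(-1766045/3685461) = -17829/4 - 27247*(-3685461/1766045) = -17829/4 + 100417755867/1766045 = 370184207163/7064180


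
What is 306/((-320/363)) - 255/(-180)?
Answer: -165937/480 ≈ -345.70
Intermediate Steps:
306/((-320/363)) - 255/(-180) = 306/((-320*1/363)) - 255*(-1/180) = 306/(-320/363) + 17/12 = 306*(-363/320) + 17/12 = -55539/160 + 17/12 = -165937/480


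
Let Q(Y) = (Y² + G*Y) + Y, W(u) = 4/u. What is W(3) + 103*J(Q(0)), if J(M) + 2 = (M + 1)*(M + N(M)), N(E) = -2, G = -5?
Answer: -1232/3 ≈ -410.67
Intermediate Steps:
Q(Y) = Y² - 4*Y (Q(Y) = (Y² - 5*Y) + Y = Y² - 4*Y)
J(M) = -2 + (1 + M)*(-2 + M) (J(M) = -2 + (M + 1)*(M - 2) = -2 + (1 + M)*(-2 + M))
W(3) + 103*J(Q(0)) = 4/3 + 103*(-4 + (0*(-4 + 0))² - 0*(-4 + 0)) = 4*(⅓) + 103*(-4 + (0*(-4))² - 0*(-4)) = 4/3 + 103*(-4 + 0² - 1*0) = 4/3 + 103*(-4 + 0 + 0) = 4/3 + 103*(-4) = 4/3 - 412 = -1232/3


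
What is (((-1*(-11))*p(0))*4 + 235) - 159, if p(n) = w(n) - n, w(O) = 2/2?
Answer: 120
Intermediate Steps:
w(O) = 1 (w(O) = 2*(1/2) = 1)
p(n) = 1 - n
(((-1*(-11))*p(0))*4 + 235) - 159 = (((-1*(-11))*(1 - 1*0))*4 + 235) - 159 = ((11*(1 + 0))*4 + 235) - 159 = ((11*1)*4 + 235) - 159 = (11*4 + 235) - 159 = (44 + 235) - 159 = 279 - 159 = 120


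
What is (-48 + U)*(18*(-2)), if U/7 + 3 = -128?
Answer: 34740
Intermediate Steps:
U = -917 (U = -21 + 7*(-128) = -21 - 896 = -917)
(-48 + U)*(18*(-2)) = (-48 - 917)*(18*(-2)) = -965*(-36) = 34740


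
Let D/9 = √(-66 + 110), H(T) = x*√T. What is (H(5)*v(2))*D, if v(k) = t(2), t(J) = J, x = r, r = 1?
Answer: 36*√55 ≈ 266.98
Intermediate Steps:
x = 1
H(T) = √T (H(T) = 1*√T = √T)
v(k) = 2
D = 18*√11 (D = 9*√(-66 + 110) = 9*√44 = 9*(2*√11) = 18*√11 ≈ 59.699)
(H(5)*v(2))*D = (√5*2)*(18*√11) = (2*√5)*(18*√11) = 36*√55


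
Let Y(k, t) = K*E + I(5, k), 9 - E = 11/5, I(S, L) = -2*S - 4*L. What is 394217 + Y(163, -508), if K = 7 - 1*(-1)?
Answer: 1968047/5 ≈ 3.9361e+5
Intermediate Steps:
K = 8 (K = 7 + 1 = 8)
I(S, L) = -4*L - 2*S
E = 34/5 (E = 9 - 11/5 = 34/5 ≈ 6.8000)
Y(k, t) = 222/5 - 4*k (Y(k, t) = 8*(34/5) + (-4*k - 2*5) = 272/5 + (-4*k - 10) = 272/5 + (-10 - 4*k) = 222/5 - 4*k)
394217 + Y(163, -508) = 394217 + (222/5 - 4*163) = 394217 + (222/5 - 652) = 394217 - 3038/5 = 1968047/5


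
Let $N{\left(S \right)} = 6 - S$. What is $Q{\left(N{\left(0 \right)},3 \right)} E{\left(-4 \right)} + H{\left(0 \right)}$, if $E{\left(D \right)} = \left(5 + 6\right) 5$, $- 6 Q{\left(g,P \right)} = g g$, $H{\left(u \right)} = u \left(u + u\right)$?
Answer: $-330$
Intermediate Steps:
$H{\left(u \right)} = 2 u^{2}$ ($H{\left(u \right)} = u 2 u = 2 u^{2}$)
$Q{\left(g,P \right)} = - \frac{g^{2}}{6}$ ($Q{\left(g,P \right)} = - \frac{g g}{6} = - \frac{g^{2}}{6}$)
$E{\left(D \right)} = 55$ ($E{\left(D \right)} = 11 \cdot 5 = 55$)
$Q{\left(N{\left(0 \right)},3 \right)} E{\left(-4 \right)} + H{\left(0 \right)} = - \frac{\left(6 - 0\right)^{2}}{6} \cdot 55 + 2 \cdot 0^{2} = - \frac{\left(6 + 0\right)^{2}}{6} \cdot 55 + 2 \cdot 0 = - \frac{6^{2}}{6} \cdot 55 + 0 = \left(- \frac{1}{6}\right) 36 \cdot 55 + 0 = \left(-6\right) 55 + 0 = -330 + 0 = -330$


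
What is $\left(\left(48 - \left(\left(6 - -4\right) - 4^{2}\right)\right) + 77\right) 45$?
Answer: $5895$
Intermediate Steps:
$\left(\left(48 - \left(\left(6 - -4\right) - 4^{2}\right)\right) + 77\right) 45 = \left(\left(48 - \left(\left(6 + 4\right) - 16\right)\right) + 77\right) 45 = \left(\left(48 - \left(10 - 16\right)\right) + 77\right) 45 = \left(\left(48 - -6\right) + 77\right) 45 = \left(\left(48 + 6\right) + 77\right) 45 = \left(54 + 77\right) 45 = 131 \cdot 45 = 5895$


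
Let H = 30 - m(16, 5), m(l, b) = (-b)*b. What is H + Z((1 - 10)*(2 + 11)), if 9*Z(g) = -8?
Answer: 487/9 ≈ 54.111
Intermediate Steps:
m(l, b) = -b²
Z(g) = -8/9 (Z(g) = (⅑)*(-8) = -8/9)
H = 55 (H = 30 - (-1)*5² = 30 - (-1)*25 = 30 - 1*(-25) = 30 + 25 = 55)
H + Z((1 - 10)*(2 + 11)) = 55 - 8/9 = 487/9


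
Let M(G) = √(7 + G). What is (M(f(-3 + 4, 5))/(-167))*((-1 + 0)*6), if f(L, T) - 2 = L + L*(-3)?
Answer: 6*√7/167 ≈ 0.095057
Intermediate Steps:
f(L, T) = 2 - 2*L (f(L, T) = 2 + (L + L*(-3)) = 2 + (L - 3*L) = 2 - 2*L)
(M(f(-3 + 4, 5))/(-167))*((-1 + 0)*6) = (√(7 + (2 - 2*(-3 + 4)))/(-167))*((-1 + 0)*6) = (√(7 + (2 - 2*1))*(-1/167))*(-1*6) = (√(7 + (2 - 2))*(-1/167))*(-6) = (√(7 + 0)*(-1/167))*(-6) = (√7*(-1/167))*(-6) = -√7/167*(-6) = 6*√7/167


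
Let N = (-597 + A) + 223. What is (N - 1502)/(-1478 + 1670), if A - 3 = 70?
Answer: -601/64 ≈ -9.3906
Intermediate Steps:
A = 73 (A = 3 + 70 = 73)
N = -301 (N = (-597 + 73) + 223 = -524 + 223 = -301)
(N - 1502)/(-1478 + 1670) = (-301 - 1502)/(-1478 + 1670) = -1803/192 = -1803*1/192 = -601/64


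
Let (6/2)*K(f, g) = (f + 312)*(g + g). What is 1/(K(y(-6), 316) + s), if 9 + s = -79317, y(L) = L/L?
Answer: -3/40162 ≈ -7.4697e-5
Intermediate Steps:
y(L) = 1
K(f, g) = 2*g*(312 + f)/3 (K(f, g) = ((f + 312)*(g + g))/3 = ((312 + f)*(2*g))/3 = (2*g*(312 + f))/3 = 2*g*(312 + f)/3)
s = -79326 (s = -9 - 79317 = -79326)
1/(K(y(-6), 316) + s) = 1/((2/3)*316*(312 + 1) - 79326) = 1/((2/3)*316*313 - 79326) = 1/(197816/3 - 79326) = 1/(-40162/3) = -3/40162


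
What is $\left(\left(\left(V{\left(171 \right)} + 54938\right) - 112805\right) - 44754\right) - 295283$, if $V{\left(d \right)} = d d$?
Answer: $-368663$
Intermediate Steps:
$V{\left(d \right)} = d^{2}$
$\left(\left(\left(V{\left(171 \right)} + 54938\right) - 112805\right) - 44754\right) - 295283 = \left(\left(\left(171^{2} + 54938\right) - 112805\right) - 44754\right) - 295283 = \left(\left(\left(29241 + 54938\right) - 112805\right) - 44754\right) - 295283 = \left(\left(84179 - 112805\right) - 44754\right) - 295283 = \left(-28626 - 44754\right) - 295283 = -73380 - 295283 = -368663$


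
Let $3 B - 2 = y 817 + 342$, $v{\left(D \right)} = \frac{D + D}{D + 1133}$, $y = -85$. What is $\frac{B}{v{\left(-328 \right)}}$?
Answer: $\frac{55626305}{1968} \approx 28265.0$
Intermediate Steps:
$v{\left(D \right)} = \frac{2 D}{1133 + D}$
$B = - \frac{69101}{3}$ ($B = \frac{2}{3} + \frac{\left(-85\right) 817 + 342}{3} = \frac{2}{3} + \frac{-69445 + 342}{3} = \frac{2}{3} + \frac{1}{3} \left(-69103\right) = \frac{2}{3} - \frac{69103}{3} = - \frac{69101}{3} \approx -23034.0$)
$\frac{B}{v{\left(-328 \right)}} = - \frac{69101}{3 \cdot 2 \left(-328\right) \frac{1}{1133 - 328}} = - \frac{69101}{3 \cdot 2 \left(-328\right) \frac{1}{805}} = - \frac{69101}{3 \left(- \frac{656}{805}\right)} = \left(- \frac{69101}{3}\right) \left(- \frac{805}{656}\right) = \frac{55626305}{1968}$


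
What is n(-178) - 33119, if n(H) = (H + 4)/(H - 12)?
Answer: -3146218/95 ≈ -33118.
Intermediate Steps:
n(H) = (4 + H)/(-12 + H)
n(-178) - 33119 = (4 - 178)/(-12 - 178) - 33119 = -174/(-190) - 33119 = -1/190*(-174) - 33119 = 87/95 - 33119 = -3146218/95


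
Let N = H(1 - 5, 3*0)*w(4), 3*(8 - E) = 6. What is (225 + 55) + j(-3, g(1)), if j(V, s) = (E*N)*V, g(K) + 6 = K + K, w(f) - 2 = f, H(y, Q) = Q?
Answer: 280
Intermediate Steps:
E = 6 (E = 8 - ⅓*6 = 8 - 2 = 6)
w(f) = 2 + f
N = 0 (N = (3*0)*(2 + 4) = 0*6 = 0)
g(K) = -6 + 2*K (g(K) = -6 + (K + K) = -6 + 2*K)
j(V, s) = 0 (j(V, s) = (6*0)*V = 0*V = 0)
(225 + 55) + j(-3, g(1)) = (225 + 55) + 0 = 280 + 0 = 280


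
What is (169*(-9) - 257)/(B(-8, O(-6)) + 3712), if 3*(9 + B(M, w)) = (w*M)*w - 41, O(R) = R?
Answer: -381/770 ≈ -0.49481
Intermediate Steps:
B(M, w) = -68/3 + M*w²/3 (B(M, w) = -9 + ((w*M)*w - 41)/3 = -9 + ((M*w)*w - 41)/3 = -9 + (M*w² - 41)/3 = -9 + (-41 + M*w²)/3 = -9 + (-41/3 + M*w²/3) = -68/3 + M*w²/3)
(169*(-9) - 257)/(B(-8, O(-6)) + 3712) = (169*(-9) - 257)/((-68/3 + (⅓)*(-8)*(-6)²) + 3712) = (-1521 - 257)/((-68/3 + (⅓)*(-8)*36) + 3712) = -1778/((-68/3 - 96) + 3712) = -1778/(-356/3 + 3712) = -1778/10780/3 = -1778*3/10780 = -381/770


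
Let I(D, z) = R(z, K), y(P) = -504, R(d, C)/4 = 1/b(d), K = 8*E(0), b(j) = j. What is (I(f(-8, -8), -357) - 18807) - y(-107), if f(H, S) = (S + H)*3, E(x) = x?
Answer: -6534175/357 ≈ -18303.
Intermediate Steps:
f(H, S) = 3*H + 3*S (f(H, S) = (H + S)*3 = 3*H + 3*S)
K = 0 (K = 8*0 = 0)
R(d, C) = 4/d
I(D, z) = 4/z
(I(f(-8, -8), -357) - 18807) - y(-107) = (4/(-357) - 18807) - 1*(-504) = (4*(-1/357) - 18807) + 504 = (-4/357 - 18807) + 504 = -6714103/357 + 504 = -6534175/357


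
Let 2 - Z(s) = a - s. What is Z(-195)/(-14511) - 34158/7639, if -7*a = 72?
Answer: -3459896885/775946703 ≈ -4.4589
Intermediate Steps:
a = -72/7 (a = -⅐*72 = -72/7 ≈ -10.286)
Z(s) = 86/7 + s (Z(s) = 2 - (-72/7 - s) = 2 + (72/7 + s) = 86/7 + s)
Z(-195)/(-14511) - 34158/7639 = (86/7 - 195)/(-14511) - 34158/7639 = -1279/7*(-1/14511) - 34158*1/7639 = 1279/101577 - 34158/7639 = -3459896885/775946703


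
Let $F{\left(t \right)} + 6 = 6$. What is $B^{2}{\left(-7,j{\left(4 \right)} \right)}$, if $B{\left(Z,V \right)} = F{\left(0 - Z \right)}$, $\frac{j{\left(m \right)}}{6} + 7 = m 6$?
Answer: $0$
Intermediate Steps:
$j{\left(m \right)} = -42 + 36 m$ ($j{\left(m \right)} = -42 + 6 m 6 = -42 + 6 \cdot 6 m = -42 + 36 m$)
$F{\left(t \right)} = 0$ ($F{\left(t \right)} = -6 + 6 = 0$)
$B{\left(Z,V \right)} = 0$
$B^{2}{\left(-7,j{\left(4 \right)} \right)} = 0^{2} = 0$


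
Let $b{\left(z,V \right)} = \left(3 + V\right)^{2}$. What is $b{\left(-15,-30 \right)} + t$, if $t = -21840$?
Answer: $-21111$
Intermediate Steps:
$b{\left(-15,-30 \right)} + t = \left(3 - 30\right)^{2} - 21840 = \left(-27\right)^{2} - 21840 = 729 - 21840 = -21111$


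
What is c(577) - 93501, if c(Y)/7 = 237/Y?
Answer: -53948418/577 ≈ -93498.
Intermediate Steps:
c(Y) = 1659/Y (c(Y) = 7*(237/Y) = 1659/Y)
c(577) - 93501 = 1659/577 - 93501 = -53948418/577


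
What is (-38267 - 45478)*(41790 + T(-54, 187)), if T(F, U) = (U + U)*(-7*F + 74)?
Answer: -17656628310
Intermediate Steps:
T(F, U) = 2*U*(74 - 7*F) (T(F, U) = (2*U)*(74 - 7*F) = 2*U*(74 - 7*F))
(-38267 - 45478)*(41790 + T(-54, 187)) = (-38267 - 45478)*(41790 + 2*187*(74 - 7*(-54))) = -83745*(41790 + 2*187*(74 + 378)) = -83745*(41790 + 2*187*452) = -83745*(41790 + 169048) = -83745*210838 = -17656628310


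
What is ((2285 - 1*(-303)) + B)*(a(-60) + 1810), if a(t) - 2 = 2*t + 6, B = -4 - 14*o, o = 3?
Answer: 4316316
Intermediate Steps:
B = -46 (B = -4 - 14*3 = -4 - 42 = -46)
a(t) = 8 + 2*t (a(t) = 2 + (2*t + 6) = 2 + (6 + 2*t) = 8 + 2*t)
((2285 - 1*(-303)) + B)*(a(-60) + 1810) = ((2285 - 1*(-303)) - 46)*((8 + 2*(-60)) + 1810) = ((2285 + 303) - 46)*((8 - 120) + 1810) = (2588 - 46)*(-112 + 1810) = 2542*1698 = 4316316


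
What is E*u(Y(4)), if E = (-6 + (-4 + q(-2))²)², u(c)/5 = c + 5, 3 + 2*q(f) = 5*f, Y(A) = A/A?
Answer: 2608335/8 ≈ 3.2604e+5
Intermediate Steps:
Y(A) = 1
q(f) = -3/2 + 5*f/2 (q(f) = -3/2 + (5*f)/2 = -3/2 + 5*f/2)
u(c) = 25 + 5*c (u(c) = 5*(c + 5) = 5*(5 + c) = 25 + 5*c)
E = 173889/16 (E = (-6 + (-4 + (-3/2 + (5/2)*(-2)))²)² = (-6 + (-4 + (-3/2 - 5))²)² = (-6 + (-4 - 13/2)²)² = (-6 + (-21/2)²)² = (-6 + 441/4)² = (417/4)² = 173889/16 ≈ 10868.)
E*u(Y(4)) = 173889*(25 + 5*1)/16 = 173889*(25 + 5)/16 = (173889/16)*30 = 2608335/8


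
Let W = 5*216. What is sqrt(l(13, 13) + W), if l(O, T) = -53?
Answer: sqrt(1027) ≈ 32.047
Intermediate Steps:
W = 1080
sqrt(l(13, 13) + W) = sqrt(-53 + 1080) = sqrt(1027)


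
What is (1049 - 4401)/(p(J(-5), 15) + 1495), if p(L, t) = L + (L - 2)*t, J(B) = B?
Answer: -3352/1385 ≈ -2.4202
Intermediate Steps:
p(L, t) = L + t*(-2 + L) (p(L, t) = L + (-2 + L)*t = L + t*(-2 + L))
(1049 - 4401)/(p(J(-5), 15) + 1495) = (1049 - 4401)/((-5 - 2*15 - 5*15) + 1495) = -3352/((-5 - 30 - 75) + 1495) = -3352/(-110 + 1495) = -3352/1385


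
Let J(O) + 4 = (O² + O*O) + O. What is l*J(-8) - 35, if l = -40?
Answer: -4675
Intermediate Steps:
J(O) = -4 + O + 2*O² (J(O) = -4 + ((O² + O*O) + O) = -4 + ((O² + O²) + O) = -4 + (2*O² + O) = -4 + (O + 2*O²) = -4 + O + 2*O²)
l*J(-8) - 35 = -40*(-4 - 8 + 2*(-8)²) - 35 = -40*(-4 - 8 + 2*64) - 35 = -40*(-4 - 8 + 128) - 35 = -40*116 - 35 = -4640 - 35 = -4675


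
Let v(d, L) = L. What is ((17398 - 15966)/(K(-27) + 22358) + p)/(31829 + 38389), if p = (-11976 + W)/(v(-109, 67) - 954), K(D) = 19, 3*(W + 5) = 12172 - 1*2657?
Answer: 33066106/232285813497 ≈ 0.00014235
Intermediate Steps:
W = 9500/3 (W = -5 + (12172 - 1*2657)/3 = -5 + (12172 - 2657)/3 = -5 + (⅓)*9515 = -5 + 9515/3 = 9500/3 ≈ 3166.7)
p = 26428/2661 (p = (-11976 + 9500/3)/(67 - 954) = -26428/3/(-887) = -26428/3*(-1/887) = 26428/2661 ≈ 9.9316)
((17398 - 15966)/(K(-27) + 22358) + p)/(31829 + 38389) = ((17398 - 15966)/(19 + 22358) + 26428/2661)/(31829 + 38389) = (1432/22377 + 26428/2661)/70218 = (1432*(1/22377) + 26428/2661)*(1/70218) = (1432/22377 + 26428/2661)*(1/70218) = (66132212/6616133)*(1/70218) = 33066106/232285813497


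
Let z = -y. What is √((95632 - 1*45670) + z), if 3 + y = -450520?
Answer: √500485 ≈ 707.45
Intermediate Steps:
y = -450523 (y = -3 - 450520 = -450523)
z = 450523 (z = -1*(-450523) = 450523)
√((95632 - 1*45670) + z) = √((95632 - 1*45670) + 450523) = √((95632 - 45670) + 450523) = √(49962 + 450523) = √500485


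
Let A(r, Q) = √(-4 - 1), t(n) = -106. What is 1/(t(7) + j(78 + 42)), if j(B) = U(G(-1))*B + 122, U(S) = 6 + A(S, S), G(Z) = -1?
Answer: 23/19178 - 15*I*√5/76712 ≈ 0.0011993 - 0.00043723*I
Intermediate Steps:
A(r, Q) = I*√5 (A(r, Q) = √(-5) = I*√5)
U(S) = 6 + I*√5
j(B) = 122 + B*(6 + I*√5) (j(B) = (6 + I*√5)*B + 122 = B*(6 + I*√5) + 122 = 122 + B*(6 + I*√5))
1/(t(7) + j(78 + 42)) = 1/(-106 + (122 + (78 + 42)*(6 + I*√5))) = 1/(-106 + (122 + 120*(6 + I*√5))) = 1/(-106 + (122 + (720 + 120*I*√5))) = 1/(-106 + (842 + 120*I*√5)) = 1/(736 + 120*I*√5)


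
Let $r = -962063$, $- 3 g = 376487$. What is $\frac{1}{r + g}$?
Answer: $- \frac{3}{3262676} \approx -9.1949 \cdot 10^{-7}$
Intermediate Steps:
$g = - \frac{376487}{3}$ ($g = \left(- \frac{1}{3}\right) 376487 = - \frac{376487}{3} \approx -1.255 \cdot 10^{5}$)
$\frac{1}{r + g} = \frac{1}{-962063 - \frac{376487}{3}} = \frac{1}{- \frac{3262676}{3}} = - \frac{3}{3262676}$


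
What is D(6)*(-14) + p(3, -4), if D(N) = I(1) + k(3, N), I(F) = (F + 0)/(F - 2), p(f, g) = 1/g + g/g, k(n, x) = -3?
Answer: 227/4 ≈ 56.750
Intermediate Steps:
p(f, g) = 1 + 1/g (p(f, g) = 1/g + 1 = 1 + 1/g)
I(F) = F/(-2 + F)
D(N) = -4 (D(N) = 1/(-2 + 1) - 3 = 1/(-1) - 3 = 1*(-1) - 3 = -1 - 3 = -4)
D(6)*(-14) + p(3, -4) = -4*(-14) + (1 - 4)/(-4) = 56 - ¼*(-3) = 56 + ¾ = 227/4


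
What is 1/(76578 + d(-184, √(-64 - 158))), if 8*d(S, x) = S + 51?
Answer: 8/612491 ≈ 1.3061e-5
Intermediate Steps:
d(S, x) = 51/8 + S/8 (d(S, x) = (S + 51)/8 = (51 + S)/8 = 51/8 + S/8)
1/(76578 + d(-184, √(-64 - 158))) = 1/(76578 + (51/8 + (⅛)*(-184))) = 1/(76578 + (51/8 - 23)) = 1/(76578 - 133/8) = 1/(612491/8) = 8/612491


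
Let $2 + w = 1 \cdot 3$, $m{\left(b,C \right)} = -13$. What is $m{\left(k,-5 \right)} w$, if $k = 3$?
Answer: $-13$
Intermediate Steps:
$w = 1$ ($w = -2 + 1 \cdot 3 = -2 + 3 = 1$)
$m{\left(k,-5 \right)} w = \left(-13\right) 1 = -13$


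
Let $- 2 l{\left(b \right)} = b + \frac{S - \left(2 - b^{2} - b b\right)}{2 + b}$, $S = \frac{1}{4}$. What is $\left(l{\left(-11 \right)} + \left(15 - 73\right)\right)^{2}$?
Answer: $\frac{7946761}{5184} \approx 1532.9$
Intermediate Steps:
$S = \frac{1}{4} \approx 0.25$
$l{\left(b \right)} = - \frac{b}{2} - \frac{- \frac{7}{4} + 2 b^{2}}{2 \left(2 + b\right)}$ ($l{\left(b \right)} = - \frac{b + \frac{\frac{1}{4} - \left(2 - b^{2} - b b\right)}{2 + b}}{2} = - \frac{b + \frac{\frac{1}{4} + \left(\left(b^{2} + b^{2}\right) - 2\right)}{2 + b}}{2} = - \frac{b + \frac{\frac{1}{4} + \left(2 b^{2} - 2\right)}{2 + b}}{2} = - \frac{b + \frac{\frac{1}{4} + \left(-2 + 2 b^{2}\right)}{2 + b}}{2} = - \frac{b + \frac{- \frac{7}{4} + 2 b^{2}}{2 + b}}{2} = - \frac{b}{2} - \frac{- \frac{7}{4} + 2 b^{2}}{2 \left(2 + b\right)}$)
$\left(l{\left(-11 \right)} + \left(15 - 73\right)\right)^{2} = \left(\frac{7 - 12 \left(-11\right)^{2} - -88}{8 \left(2 - 11\right)} + \left(15 - 73\right)\right)^{2} = \left(\frac{7 - 1452 + 88}{8 \left(-9\right)} + \left(15 - 73\right)\right)^{2} = \left(\frac{1}{8} \left(- \frac{1}{9}\right) \left(7 - 1452 + 88\right) - 58\right)^{2} = \left(\frac{1}{8} \left(- \frac{1}{9}\right) \left(-1357\right) - 58\right)^{2} = \left(\frac{1357}{72} - 58\right)^{2} = \left(- \frac{2819}{72}\right)^{2} = \frac{7946761}{5184}$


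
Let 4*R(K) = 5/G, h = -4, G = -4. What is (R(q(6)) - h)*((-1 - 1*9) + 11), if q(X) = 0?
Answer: 59/16 ≈ 3.6875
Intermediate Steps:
R(K) = -5/16 (R(K) = (5/(-4))/4 = (5*(-¼))/4 = (¼)*(-5/4) = -5/16)
(R(q(6)) - h)*((-1 - 1*9) + 11) = (-5/16 - 1*(-4))*((-1 - 1*9) + 11) = (-5/16 + 4)*((-1 - 9) + 11) = 59*(-10 + 11)/16 = (59/16)*1 = 59/16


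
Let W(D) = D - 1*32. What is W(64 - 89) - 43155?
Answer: -43212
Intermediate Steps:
W(D) = -32 + D (W(D) = D - 32 = -32 + D)
W(64 - 89) - 43155 = (-32 + (64 - 89)) - 43155 = (-32 - 25) - 43155 = -57 - 43155 = -43212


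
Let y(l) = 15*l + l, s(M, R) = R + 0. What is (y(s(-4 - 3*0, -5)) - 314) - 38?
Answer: -432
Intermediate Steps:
s(M, R) = R
y(l) = 16*l
(y(s(-4 - 3*0, -5)) - 314) - 38 = (16*(-5) - 314) - 38 = (-80 - 314) - 38 = -394 - 38 = -432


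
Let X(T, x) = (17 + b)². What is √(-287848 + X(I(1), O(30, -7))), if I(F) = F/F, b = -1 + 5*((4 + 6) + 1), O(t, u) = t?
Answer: 201*I*√7 ≈ 531.8*I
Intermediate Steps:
b = 54 (b = -1 + 5*(10 + 1) = -1 + 5*11 = -1 + 55 = 54)
I(F) = 1
X(T, x) = 5041 (X(T, x) = (17 + 54)² = 71² = 5041)
√(-287848 + X(I(1), O(30, -7))) = √(-287848 + 5041) = √(-282807) = 201*I*√7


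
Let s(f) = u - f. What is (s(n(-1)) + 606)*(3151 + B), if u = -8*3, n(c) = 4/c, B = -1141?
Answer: 1177860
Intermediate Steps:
u = -24
s(f) = -24 - f
(s(n(-1)) + 606)*(3151 + B) = ((-24 - 4/(-1)) + 606)*(3151 - 1141) = ((-24 - 4*(-1)) + 606)*2010 = ((-24 - 1*(-4)) + 606)*2010 = ((-24 + 4) + 606)*2010 = (-20 + 606)*2010 = 586*2010 = 1177860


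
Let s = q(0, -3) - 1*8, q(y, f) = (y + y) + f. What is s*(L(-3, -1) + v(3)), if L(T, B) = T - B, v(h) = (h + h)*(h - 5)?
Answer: 154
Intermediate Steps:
v(h) = 2*h*(-5 + h) (v(h) = (2*h)*(-5 + h) = 2*h*(-5 + h))
q(y, f) = f + 2*y (q(y, f) = 2*y + f = f + 2*y)
s = -11 (s = (-3 + 2*0) - 1*8 = (-3 + 0) - 8 = -3 - 8 = -11)
s*(L(-3, -1) + v(3)) = -11*((-3 - 1*(-1)) + 2*3*(-5 + 3)) = -11*((-3 + 1) + 2*3*(-2)) = -11*(-2 - 12) = -11*(-14) = 154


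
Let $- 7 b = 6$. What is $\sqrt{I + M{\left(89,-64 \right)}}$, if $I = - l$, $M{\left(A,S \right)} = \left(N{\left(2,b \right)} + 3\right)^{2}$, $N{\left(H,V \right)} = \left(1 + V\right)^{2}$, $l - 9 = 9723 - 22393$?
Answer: $\frac{\sqrt{30420965}}{49} \approx 112.56$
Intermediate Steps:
$l = -12661$ ($l = 9 + \left(9723 - 22393\right) = 9 - 12670 = -12661$)
$b = - \frac{6}{7}$ ($b = \left(- \frac{1}{7}\right) 6 = - \frac{6}{7} \approx -0.85714$)
$M{\left(A,S \right)} = \frac{21904}{2401}$ ($M{\left(A,S \right)} = \left(\left(1 - \frac{6}{7}\right)^{2} + 3\right)^{2} = \left(\left(\frac{1}{7}\right)^{2} + 3\right)^{2} = \left(\frac{1}{49} + 3\right)^{2} = \left(\frac{148}{49}\right)^{2} = \frac{21904}{2401}$)
$I = 12661$ ($I = \left(-1\right) \left(-12661\right) = 12661$)
$\sqrt{I + M{\left(89,-64 \right)}} = \sqrt{12661 + \frac{21904}{2401}} = \sqrt{\frac{30420965}{2401}} = \frac{\sqrt{30420965}}{49}$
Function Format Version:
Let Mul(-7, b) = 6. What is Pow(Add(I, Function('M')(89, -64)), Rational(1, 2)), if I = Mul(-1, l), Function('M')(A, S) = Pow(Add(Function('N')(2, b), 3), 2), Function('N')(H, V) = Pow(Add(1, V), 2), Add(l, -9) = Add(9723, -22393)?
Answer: Mul(Rational(1, 49), Pow(30420965, Rational(1, 2))) ≈ 112.56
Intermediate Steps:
l = -12661 (l = Add(9, Add(9723, -22393)) = Add(9, -12670) = -12661)
b = Rational(-6, 7) (b = Mul(Rational(-1, 7), 6) = Rational(-6, 7) ≈ -0.85714)
Function('M')(A, S) = Rational(21904, 2401) (Function('M')(A, S) = Pow(Add(Pow(Add(1, Rational(-6, 7)), 2), 3), 2) = Pow(Add(Pow(Rational(1, 7), 2), 3), 2) = Pow(Add(Rational(1, 49), 3), 2) = Pow(Rational(148, 49), 2) = Rational(21904, 2401))
I = 12661 (I = Mul(-1, -12661) = 12661)
Pow(Add(I, Function('M')(89, -64)), Rational(1, 2)) = Pow(Add(12661, Rational(21904, 2401)), Rational(1, 2)) = Pow(Rational(30420965, 2401), Rational(1, 2)) = Mul(Rational(1, 49), Pow(30420965, Rational(1, 2)))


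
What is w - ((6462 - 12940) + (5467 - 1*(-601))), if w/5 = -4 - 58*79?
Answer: -22520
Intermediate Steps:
w = -22930 (w = 5*(-4 - 58*79) = 5*(-4 - 4582) = 5*(-4586) = -22930)
w - ((6462 - 12940) + (5467 - 1*(-601))) = -22930 - ((6462 - 12940) + (5467 - 1*(-601))) = -22930 - (-6478 + (5467 + 601)) = -22930 - (-6478 + 6068) = -22930 - 1*(-410) = -22930 + 410 = -22520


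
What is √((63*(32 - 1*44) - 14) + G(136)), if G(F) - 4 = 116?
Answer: 5*I*√26 ≈ 25.495*I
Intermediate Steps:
G(F) = 120 (G(F) = 4 + 116 = 120)
√((63*(32 - 1*44) - 14) + G(136)) = √((63*(32 - 1*44) - 14) + 120) = √((63*(32 - 44) - 14) + 120) = √((63*(-12) - 14) + 120) = √((-756 - 14) + 120) = √(-770 + 120) = √(-650) = 5*I*√26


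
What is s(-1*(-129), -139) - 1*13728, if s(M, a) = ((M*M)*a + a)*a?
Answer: 321526354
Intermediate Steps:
s(M, a) = a*(a + a*M²) (s(M, a) = (M²*a + a)*a = (a*M² + a)*a = (a + a*M²)*a = a*(a + a*M²))
s(-1*(-129), -139) - 1*13728 = (-139)²*(1 + (-1*(-129))²) - 1*13728 = 19321*(1 + 129²) - 13728 = 19321*(1 + 16641) - 13728 = 19321*16642 - 13728 = 321540082 - 13728 = 321526354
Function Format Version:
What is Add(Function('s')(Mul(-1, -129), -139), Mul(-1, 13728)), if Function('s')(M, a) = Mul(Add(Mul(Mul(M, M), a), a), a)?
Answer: 321526354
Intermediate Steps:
Function('s')(M, a) = Mul(a, Add(a, Mul(a, Pow(M, 2)))) (Function('s')(M, a) = Mul(Add(Mul(Pow(M, 2), a), a), a) = Mul(Add(Mul(a, Pow(M, 2)), a), a) = Mul(Add(a, Mul(a, Pow(M, 2))), a) = Mul(a, Add(a, Mul(a, Pow(M, 2)))))
Add(Function('s')(Mul(-1, -129), -139), Mul(-1, 13728)) = Add(Mul(Pow(-139, 2), Add(1, Pow(Mul(-1, -129), 2))), Mul(-1, 13728)) = Add(Mul(19321, Add(1, Pow(129, 2))), -13728) = Add(Mul(19321, Add(1, 16641)), -13728) = Add(Mul(19321, 16642), -13728) = Add(321540082, -13728) = 321526354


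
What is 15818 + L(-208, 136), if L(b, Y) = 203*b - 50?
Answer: -26456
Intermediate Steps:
L(b, Y) = -50 + 203*b
15818 + L(-208, 136) = 15818 + (-50 + 203*(-208)) = 15818 + (-50 - 42224) = 15818 - 42274 = -26456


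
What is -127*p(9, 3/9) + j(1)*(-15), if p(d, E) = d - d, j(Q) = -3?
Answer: 45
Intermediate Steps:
p(d, E) = 0
-127*p(9, 3/9) + j(1)*(-15) = -127*0 - 3*(-15) = 0 + 45 = 45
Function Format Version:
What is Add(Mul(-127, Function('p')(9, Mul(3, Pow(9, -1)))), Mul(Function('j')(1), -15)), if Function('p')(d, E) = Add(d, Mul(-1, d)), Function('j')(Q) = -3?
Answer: 45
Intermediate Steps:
Function('p')(d, E) = 0
Add(Mul(-127, Function('p')(9, Mul(3, Pow(9, -1)))), Mul(Function('j')(1), -15)) = Add(Mul(-127, 0), Mul(-3, -15)) = Add(0, 45) = 45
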